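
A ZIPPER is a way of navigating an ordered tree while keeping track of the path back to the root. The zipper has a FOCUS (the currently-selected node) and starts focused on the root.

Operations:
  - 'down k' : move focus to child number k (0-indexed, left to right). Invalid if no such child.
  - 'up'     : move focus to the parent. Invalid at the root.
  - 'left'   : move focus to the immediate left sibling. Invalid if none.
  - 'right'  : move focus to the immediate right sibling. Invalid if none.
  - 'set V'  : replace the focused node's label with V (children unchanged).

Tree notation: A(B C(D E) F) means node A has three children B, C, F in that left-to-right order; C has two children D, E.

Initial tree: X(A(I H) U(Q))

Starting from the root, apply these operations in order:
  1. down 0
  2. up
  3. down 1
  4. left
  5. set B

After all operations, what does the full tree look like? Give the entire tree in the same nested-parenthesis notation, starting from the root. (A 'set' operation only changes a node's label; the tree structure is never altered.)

Step 1 (down 0): focus=A path=0 depth=1 children=['I', 'H'] left=[] right=['U'] parent=X
Step 2 (up): focus=X path=root depth=0 children=['A', 'U'] (at root)
Step 3 (down 1): focus=U path=1 depth=1 children=['Q'] left=['A'] right=[] parent=X
Step 4 (left): focus=A path=0 depth=1 children=['I', 'H'] left=[] right=['U'] parent=X
Step 5 (set B): focus=B path=0 depth=1 children=['I', 'H'] left=[] right=['U'] parent=X

Answer: X(B(I H) U(Q))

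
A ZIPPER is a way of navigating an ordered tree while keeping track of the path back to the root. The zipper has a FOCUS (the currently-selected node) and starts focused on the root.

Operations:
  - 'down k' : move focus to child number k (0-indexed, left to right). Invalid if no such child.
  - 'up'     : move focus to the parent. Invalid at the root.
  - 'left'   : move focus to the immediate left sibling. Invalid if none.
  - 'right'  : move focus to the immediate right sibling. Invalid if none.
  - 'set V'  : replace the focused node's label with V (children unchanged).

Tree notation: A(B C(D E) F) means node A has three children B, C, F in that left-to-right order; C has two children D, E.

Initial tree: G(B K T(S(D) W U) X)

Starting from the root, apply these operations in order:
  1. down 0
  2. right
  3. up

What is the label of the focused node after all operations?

Step 1 (down 0): focus=B path=0 depth=1 children=[] left=[] right=['K', 'T', 'X'] parent=G
Step 2 (right): focus=K path=1 depth=1 children=[] left=['B'] right=['T', 'X'] parent=G
Step 3 (up): focus=G path=root depth=0 children=['B', 'K', 'T', 'X'] (at root)

Answer: G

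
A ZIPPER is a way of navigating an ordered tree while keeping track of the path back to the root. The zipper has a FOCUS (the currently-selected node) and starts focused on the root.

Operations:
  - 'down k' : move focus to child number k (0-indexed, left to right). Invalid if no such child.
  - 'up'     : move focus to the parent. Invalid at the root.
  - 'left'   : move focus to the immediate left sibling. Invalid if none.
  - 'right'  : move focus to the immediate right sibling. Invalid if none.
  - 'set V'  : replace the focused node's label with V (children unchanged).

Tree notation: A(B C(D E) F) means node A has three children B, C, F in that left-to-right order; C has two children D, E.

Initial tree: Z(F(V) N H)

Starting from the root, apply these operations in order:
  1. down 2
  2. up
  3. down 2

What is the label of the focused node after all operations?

Answer: H

Derivation:
Step 1 (down 2): focus=H path=2 depth=1 children=[] left=['F', 'N'] right=[] parent=Z
Step 2 (up): focus=Z path=root depth=0 children=['F', 'N', 'H'] (at root)
Step 3 (down 2): focus=H path=2 depth=1 children=[] left=['F', 'N'] right=[] parent=Z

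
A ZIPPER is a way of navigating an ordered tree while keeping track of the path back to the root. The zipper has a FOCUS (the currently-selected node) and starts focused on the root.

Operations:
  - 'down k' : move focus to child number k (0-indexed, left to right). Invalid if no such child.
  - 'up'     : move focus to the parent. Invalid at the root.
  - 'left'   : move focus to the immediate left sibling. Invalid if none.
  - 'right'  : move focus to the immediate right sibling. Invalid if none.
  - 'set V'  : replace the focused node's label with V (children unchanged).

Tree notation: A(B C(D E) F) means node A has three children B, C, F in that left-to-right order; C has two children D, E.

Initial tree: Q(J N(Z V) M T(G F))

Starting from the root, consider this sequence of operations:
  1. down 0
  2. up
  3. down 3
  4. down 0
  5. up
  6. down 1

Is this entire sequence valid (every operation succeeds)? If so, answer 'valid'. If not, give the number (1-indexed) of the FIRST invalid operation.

Step 1 (down 0): focus=J path=0 depth=1 children=[] left=[] right=['N', 'M', 'T'] parent=Q
Step 2 (up): focus=Q path=root depth=0 children=['J', 'N', 'M', 'T'] (at root)
Step 3 (down 3): focus=T path=3 depth=1 children=['G', 'F'] left=['J', 'N', 'M'] right=[] parent=Q
Step 4 (down 0): focus=G path=3/0 depth=2 children=[] left=[] right=['F'] parent=T
Step 5 (up): focus=T path=3 depth=1 children=['G', 'F'] left=['J', 'N', 'M'] right=[] parent=Q
Step 6 (down 1): focus=F path=3/1 depth=2 children=[] left=['G'] right=[] parent=T

Answer: valid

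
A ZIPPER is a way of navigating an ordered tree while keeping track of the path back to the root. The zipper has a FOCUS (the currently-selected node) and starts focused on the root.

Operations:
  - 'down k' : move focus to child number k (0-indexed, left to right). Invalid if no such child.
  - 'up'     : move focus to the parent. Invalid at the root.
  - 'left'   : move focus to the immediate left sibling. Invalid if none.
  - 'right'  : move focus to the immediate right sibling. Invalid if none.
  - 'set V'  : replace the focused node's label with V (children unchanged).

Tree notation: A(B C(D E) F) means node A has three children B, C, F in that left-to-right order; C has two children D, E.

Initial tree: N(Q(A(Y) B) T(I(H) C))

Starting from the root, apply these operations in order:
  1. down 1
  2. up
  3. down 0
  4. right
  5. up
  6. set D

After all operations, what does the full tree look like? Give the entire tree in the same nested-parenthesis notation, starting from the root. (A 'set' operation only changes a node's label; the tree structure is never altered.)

Answer: D(Q(A(Y) B) T(I(H) C))

Derivation:
Step 1 (down 1): focus=T path=1 depth=1 children=['I', 'C'] left=['Q'] right=[] parent=N
Step 2 (up): focus=N path=root depth=0 children=['Q', 'T'] (at root)
Step 3 (down 0): focus=Q path=0 depth=1 children=['A', 'B'] left=[] right=['T'] parent=N
Step 4 (right): focus=T path=1 depth=1 children=['I', 'C'] left=['Q'] right=[] parent=N
Step 5 (up): focus=N path=root depth=0 children=['Q', 'T'] (at root)
Step 6 (set D): focus=D path=root depth=0 children=['Q', 'T'] (at root)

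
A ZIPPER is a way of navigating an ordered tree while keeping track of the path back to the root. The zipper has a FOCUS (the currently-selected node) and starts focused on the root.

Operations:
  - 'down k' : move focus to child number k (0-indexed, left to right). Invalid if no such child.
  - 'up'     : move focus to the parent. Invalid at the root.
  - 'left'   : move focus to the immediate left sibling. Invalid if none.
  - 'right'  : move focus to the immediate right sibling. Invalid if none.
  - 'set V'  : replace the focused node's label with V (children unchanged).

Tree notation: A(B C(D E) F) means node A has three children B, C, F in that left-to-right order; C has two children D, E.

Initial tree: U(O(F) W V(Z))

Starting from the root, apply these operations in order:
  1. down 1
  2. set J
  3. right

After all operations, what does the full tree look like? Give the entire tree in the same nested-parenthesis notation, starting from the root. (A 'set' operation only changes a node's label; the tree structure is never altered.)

Step 1 (down 1): focus=W path=1 depth=1 children=[] left=['O'] right=['V'] parent=U
Step 2 (set J): focus=J path=1 depth=1 children=[] left=['O'] right=['V'] parent=U
Step 3 (right): focus=V path=2 depth=1 children=['Z'] left=['O', 'J'] right=[] parent=U

Answer: U(O(F) J V(Z))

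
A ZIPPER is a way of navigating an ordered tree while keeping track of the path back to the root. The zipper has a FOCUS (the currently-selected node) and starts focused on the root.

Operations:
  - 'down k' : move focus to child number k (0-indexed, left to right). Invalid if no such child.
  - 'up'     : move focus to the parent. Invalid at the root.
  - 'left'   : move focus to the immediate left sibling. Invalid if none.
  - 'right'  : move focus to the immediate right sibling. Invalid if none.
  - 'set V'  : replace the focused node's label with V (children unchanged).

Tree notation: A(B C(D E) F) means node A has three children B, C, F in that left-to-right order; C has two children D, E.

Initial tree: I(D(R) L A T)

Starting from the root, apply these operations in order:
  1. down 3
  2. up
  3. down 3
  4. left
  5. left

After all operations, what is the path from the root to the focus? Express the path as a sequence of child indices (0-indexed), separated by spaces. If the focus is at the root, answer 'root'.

Answer: 1

Derivation:
Step 1 (down 3): focus=T path=3 depth=1 children=[] left=['D', 'L', 'A'] right=[] parent=I
Step 2 (up): focus=I path=root depth=0 children=['D', 'L', 'A', 'T'] (at root)
Step 3 (down 3): focus=T path=3 depth=1 children=[] left=['D', 'L', 'A'] right=[] parent=I
Step 4 (left): focus=A path=2 depth=1 children=[] left=['D', 'L'] right=['T'] parent=I
Step 5 (left): focus=L path=1 depth=1 children=[] left=['D'] right=['A', 'T'] parent=I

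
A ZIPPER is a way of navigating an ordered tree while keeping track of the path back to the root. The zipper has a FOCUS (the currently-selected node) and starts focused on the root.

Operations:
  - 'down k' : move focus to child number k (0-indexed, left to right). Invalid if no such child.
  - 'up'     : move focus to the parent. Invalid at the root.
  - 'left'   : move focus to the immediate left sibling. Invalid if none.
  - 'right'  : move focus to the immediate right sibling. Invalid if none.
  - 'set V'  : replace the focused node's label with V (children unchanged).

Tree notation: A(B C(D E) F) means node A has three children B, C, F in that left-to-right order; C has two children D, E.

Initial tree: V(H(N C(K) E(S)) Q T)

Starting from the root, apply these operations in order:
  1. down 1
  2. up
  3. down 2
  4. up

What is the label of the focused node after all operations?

Answer: V

Derivation:
Step 1 (down 1): focus=Q path=1 depth=1 children=[] left=['H'] right=['T'] parent=V
Step 2 (up): focus=V path=root depth=0 children=['H', 'Q', 'T'] (at root)
Step 3 (down 2): focus=T path=2 depth=1 children=[] left=['H', 'Q'] right=[] parent=V
Step 4 (up): focus=V path=root depth=0 children=['H', 'Q', 'T'] (at root)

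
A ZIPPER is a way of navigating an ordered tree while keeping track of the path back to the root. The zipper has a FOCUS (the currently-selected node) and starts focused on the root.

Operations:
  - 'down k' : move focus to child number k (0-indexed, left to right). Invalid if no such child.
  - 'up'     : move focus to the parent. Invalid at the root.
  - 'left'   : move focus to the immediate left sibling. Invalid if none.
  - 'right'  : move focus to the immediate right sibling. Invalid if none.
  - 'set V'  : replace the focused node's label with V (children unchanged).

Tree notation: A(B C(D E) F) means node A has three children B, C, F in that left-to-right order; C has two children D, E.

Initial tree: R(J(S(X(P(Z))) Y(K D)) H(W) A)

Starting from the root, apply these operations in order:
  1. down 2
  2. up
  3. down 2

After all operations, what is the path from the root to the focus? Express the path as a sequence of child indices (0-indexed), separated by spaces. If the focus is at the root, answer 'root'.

Answer: 2

Derivation:
Step 1 (down 2): focus=A path=2 depth=1 children=[] left=['J', 'H'] right=[] parent=R
Step 2 (up): focus=R path=root depth=0 children=['J', 'H', 'A'] (at root)
Step 3 (down 2): focus=A path=2 depth=1 children=[] left=['J', 'H'] right=[] parent=R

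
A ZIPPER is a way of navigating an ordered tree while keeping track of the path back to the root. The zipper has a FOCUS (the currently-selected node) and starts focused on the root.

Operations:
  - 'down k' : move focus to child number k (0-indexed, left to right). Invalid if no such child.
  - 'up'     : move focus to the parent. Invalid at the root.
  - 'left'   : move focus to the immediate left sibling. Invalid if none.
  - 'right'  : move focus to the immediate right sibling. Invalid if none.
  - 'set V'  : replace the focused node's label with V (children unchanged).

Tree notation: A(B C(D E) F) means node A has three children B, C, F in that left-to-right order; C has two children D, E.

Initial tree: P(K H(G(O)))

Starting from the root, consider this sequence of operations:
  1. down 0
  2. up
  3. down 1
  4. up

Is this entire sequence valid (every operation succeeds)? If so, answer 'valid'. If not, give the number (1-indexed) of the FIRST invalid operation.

Answer: valid

Derivation:
Step 1 (down 0): focus=K path=0 depth=1 children=[] left=[] right=['H'] parent=P
Step 2 (up): focus=P path=root depth=0 children=['K', 'H'] (at root)
Step 3 (down 1): focus=H path=1 depth=1 children=['G'] left=['K'] right=[] parent=P
Step 4 (up): focus=P path=root depth=0 children=['K', 'H'] (at root)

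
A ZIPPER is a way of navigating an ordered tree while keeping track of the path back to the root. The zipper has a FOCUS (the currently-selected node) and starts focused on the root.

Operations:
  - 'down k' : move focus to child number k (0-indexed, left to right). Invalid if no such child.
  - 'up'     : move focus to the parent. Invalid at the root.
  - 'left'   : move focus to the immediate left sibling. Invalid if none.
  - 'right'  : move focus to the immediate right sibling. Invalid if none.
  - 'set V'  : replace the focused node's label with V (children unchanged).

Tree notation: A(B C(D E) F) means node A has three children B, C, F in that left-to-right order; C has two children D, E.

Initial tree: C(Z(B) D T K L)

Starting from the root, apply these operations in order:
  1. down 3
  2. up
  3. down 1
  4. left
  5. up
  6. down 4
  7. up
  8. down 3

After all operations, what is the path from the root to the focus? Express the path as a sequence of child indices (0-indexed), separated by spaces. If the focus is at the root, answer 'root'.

Answer: 3

Derivation:
Step 1 (down 3): focus=K path=3 depth=1 children=[] left=['Z', 'D', 'T'] right=['L'] parent=C
Step 2 (up): focus=C path=root depth=0 children=['Z', 'D', 'T', 'K', 'L'] (at root)
Step 3 (down 1): focus=D path=1 depth=1 children=[] left=['Z'] right=['T', 'K', 'L'] parent=C
Step 4 (left): focus=Z path=0 depth=1 children=['B'] left=[] right=['D', 'T', 'K', 'L'] parent=C
Step 5 (up): focus=C path=root depth=0 children=['Z', 'D', 'T', 'K', 'L'] (at root)
Step 6 (down 4): focus=L path=4 depth=1 children=[] left=['Z', 'D', 'T', 'K'] right=[] parent=C
Step 7 (up): focus=C path=root depth=0 children=['Z', 'D', 'T', 'K', 'L'] (at root)
Step 8 (down 3): focus=K path=3 depth=1 children=[] left=['Z', 'D', 'T'] right=['L'] parent=C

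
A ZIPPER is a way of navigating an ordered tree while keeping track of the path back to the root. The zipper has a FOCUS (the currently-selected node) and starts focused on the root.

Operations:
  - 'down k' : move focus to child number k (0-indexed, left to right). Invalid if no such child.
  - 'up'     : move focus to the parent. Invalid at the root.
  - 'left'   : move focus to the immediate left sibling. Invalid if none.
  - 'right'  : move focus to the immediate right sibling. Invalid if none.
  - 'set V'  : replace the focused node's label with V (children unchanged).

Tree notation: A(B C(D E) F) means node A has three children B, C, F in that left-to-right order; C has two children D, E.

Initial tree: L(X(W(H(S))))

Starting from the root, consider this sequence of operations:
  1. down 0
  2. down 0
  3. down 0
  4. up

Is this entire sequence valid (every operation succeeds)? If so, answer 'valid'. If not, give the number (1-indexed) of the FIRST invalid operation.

Step 1 (down 0): focus=X path=0 depth=1 children=['W'] left=[] right=[] parent=L
Step 2 (down 0): focus=W path=0/0 depth=2 children=['H'] left=[] right=[] parent=X
Step 3 (down 0): focus=H path=0/0/0 depth=3 children=['S'] left=[] right=[] parent=W
Step 4 (up): focus=W path=0/0 depth=2 children=['H'] left=[] right=[] parent=X

Answer: valid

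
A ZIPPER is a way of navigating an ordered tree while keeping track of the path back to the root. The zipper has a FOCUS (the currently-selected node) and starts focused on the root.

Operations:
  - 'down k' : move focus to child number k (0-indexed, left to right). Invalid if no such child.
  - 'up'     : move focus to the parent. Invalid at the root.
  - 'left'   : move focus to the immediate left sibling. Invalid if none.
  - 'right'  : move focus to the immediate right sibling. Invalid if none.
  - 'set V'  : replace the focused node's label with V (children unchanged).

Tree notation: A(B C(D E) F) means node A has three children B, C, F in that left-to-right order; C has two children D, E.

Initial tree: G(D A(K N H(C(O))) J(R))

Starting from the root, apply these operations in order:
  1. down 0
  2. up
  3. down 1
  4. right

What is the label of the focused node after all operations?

Answer: J

Derivation:
Step 1 (down 0): focus=D path=0 depth=1 children=[] left=[] right=['A', 'J'] parent=G
Step 2 (up): focus=G path=root depth=0 children=['D', 'A', 'J'] (at root)
Step 3 (down 1): focus=A path=1 depth=1 children=['K', 'N', 'H'] left=['D'] right=['J'] parent=G
Step 4 (right): focus=J path=2 depth=1 children=['R'] left=['D', 'A'] right=[] parent=G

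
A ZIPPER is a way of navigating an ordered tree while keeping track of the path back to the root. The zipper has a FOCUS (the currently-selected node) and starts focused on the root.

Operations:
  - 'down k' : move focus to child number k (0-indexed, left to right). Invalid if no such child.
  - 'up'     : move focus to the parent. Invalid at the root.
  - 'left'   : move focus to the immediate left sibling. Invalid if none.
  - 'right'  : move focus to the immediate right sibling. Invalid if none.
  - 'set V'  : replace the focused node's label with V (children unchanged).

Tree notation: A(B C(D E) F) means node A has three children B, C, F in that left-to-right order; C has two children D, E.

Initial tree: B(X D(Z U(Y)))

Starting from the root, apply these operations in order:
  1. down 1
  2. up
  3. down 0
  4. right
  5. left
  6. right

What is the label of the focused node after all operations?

Answer: D

Derivation:
Step 1 (down 1): focus=D path=1 depth=1 children=['Z', 'U'] left=['X'] right=[] parent=B
Step 2 (up): focus=B path=root depth=0 children=['X', 'D'] (at root)
Step 3 (down 0): focus=X path=0 depth=1 children=[] left=[] right=['D'] parent=B
Step 4 (right): focus=D path=1 depth=1 children=['Z', 'U'] left=['X'] right=[] parent=B
Step 5 (left): focus=X path=0 depth=1 children=[] left=[] right=['D'] parent=B
Step 6 (right): focus=D path=1 depth=1 children=['Z', 'U'] left=['X'] right=[] parent=B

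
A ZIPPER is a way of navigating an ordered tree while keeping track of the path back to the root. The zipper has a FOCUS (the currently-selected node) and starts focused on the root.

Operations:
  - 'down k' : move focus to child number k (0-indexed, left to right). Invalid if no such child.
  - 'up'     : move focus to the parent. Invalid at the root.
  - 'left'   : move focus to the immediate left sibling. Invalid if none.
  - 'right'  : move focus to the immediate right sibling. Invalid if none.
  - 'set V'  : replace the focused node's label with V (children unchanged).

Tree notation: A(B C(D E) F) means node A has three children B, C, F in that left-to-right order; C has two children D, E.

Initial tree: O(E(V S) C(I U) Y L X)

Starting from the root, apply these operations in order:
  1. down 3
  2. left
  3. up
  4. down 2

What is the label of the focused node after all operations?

Answer: Y

Derivation:
Step 1 (down 3): focus=L path=3 depth=1 children=[] left=['E', 'C', 'Y'] right=['X'] parent=O
Step 2 (left): focus=Y path=2 depth=1 children=[] left=['E', 'C'] right=['L', 'X'] parent=O
Step 3 (up): focus=O path=root depth=0 children=['E', 'C', 'Y', 'L', 'X'] (at root)
Step 4 (down 2): focus=Y path=2 depth=1 children=[] left=['E', 'C'] right=['L', 'X'] parent=O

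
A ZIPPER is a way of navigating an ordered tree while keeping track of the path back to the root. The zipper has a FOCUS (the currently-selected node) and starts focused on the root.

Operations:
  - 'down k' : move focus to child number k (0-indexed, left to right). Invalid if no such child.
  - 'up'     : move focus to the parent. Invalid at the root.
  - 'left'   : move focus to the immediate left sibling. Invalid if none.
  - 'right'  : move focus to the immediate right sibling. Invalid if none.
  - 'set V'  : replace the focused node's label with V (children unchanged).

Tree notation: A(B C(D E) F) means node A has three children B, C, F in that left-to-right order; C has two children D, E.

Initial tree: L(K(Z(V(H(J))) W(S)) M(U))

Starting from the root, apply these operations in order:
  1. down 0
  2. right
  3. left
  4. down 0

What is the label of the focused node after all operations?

Step 1 (down 0): focus=K path=0 depth=1 children=['Z', 'W'] left=[] right=['M'] parent=L
Step 2 (right): focus=M path=1 depth=1 children=['U'] left=['K'] right=[] parent=L
Step 3 (left): focus=K path=0 depth=1 children=['Z', 'W'] left=[] right=['M'] parent=L
Step 4 (down 0): focus=Z path=0/0 depth=2 children=['V'] left=[] right=['W'] parent=K

Answer: Z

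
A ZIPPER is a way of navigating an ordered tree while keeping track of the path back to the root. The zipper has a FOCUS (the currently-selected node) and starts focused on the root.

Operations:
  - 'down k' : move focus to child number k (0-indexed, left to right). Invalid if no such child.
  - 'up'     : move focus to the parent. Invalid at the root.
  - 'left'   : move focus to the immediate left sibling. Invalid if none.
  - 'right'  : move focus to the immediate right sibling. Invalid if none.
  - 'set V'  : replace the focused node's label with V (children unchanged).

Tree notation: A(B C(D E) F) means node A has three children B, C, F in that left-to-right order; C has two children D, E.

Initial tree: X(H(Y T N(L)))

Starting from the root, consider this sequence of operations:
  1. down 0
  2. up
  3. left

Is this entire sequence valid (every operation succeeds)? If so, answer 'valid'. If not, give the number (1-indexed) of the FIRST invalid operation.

Answer: 3

Derivation:
Step 1 (down 0): focus=H path=0 depth=1 children=['Y', 'T', 'N'] left=[] right=[] parent=X
Step 2 (up): focus=X path=root depth=0 children=['H'] (at root)
Step 3 (left): INVALID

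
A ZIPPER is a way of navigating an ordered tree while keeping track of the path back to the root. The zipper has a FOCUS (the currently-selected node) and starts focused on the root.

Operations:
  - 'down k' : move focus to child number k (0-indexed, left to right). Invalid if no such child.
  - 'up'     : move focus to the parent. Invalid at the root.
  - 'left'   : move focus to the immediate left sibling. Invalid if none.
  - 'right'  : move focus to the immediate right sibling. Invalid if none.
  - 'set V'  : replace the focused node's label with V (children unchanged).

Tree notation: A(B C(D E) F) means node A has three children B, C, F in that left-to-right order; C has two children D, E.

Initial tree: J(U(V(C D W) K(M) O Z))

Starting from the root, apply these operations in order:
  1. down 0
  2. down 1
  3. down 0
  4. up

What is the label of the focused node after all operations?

Answer: K

Derivation:
Step 1 (down 0): focus=U path=0 depth=1 children=['V', 'K', 'O', 'Z'] left=[] right=[] parent=J
Step 2 (down 1): focus=K path=0/1 depth=2 children=['M'] left=['V'] right=['O', 'Z'] parent=U
Step 3 (down 0): focus=M path=0/1/0 depth=3 children=[] left=[] right=[] parent=K
Step 4 (up): focus=K path=0/1 depth=2 children=['M'] left=['V'] right=['O', 'Z'] parent=U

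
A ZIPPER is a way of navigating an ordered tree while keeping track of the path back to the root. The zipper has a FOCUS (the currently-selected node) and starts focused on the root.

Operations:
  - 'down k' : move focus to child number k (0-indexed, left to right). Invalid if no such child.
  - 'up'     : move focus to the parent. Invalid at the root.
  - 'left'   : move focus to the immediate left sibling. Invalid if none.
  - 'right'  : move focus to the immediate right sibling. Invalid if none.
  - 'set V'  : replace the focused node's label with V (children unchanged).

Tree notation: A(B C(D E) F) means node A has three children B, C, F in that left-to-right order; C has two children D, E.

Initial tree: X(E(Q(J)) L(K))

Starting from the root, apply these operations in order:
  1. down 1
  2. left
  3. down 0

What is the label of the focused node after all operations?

Step 1 (down 1): focus=L path=1 depth=1 children=['K'] left=['E'] right=[] parent=X
Step 2 (left): focus=E path=0 depth=1 children=['Q'] left=[] right=['L'] parent=X
Step 3 (down 0): focus=Q path=0/0 depth=2 children=['J'] left=[] right=[] parent=E

Answer: Q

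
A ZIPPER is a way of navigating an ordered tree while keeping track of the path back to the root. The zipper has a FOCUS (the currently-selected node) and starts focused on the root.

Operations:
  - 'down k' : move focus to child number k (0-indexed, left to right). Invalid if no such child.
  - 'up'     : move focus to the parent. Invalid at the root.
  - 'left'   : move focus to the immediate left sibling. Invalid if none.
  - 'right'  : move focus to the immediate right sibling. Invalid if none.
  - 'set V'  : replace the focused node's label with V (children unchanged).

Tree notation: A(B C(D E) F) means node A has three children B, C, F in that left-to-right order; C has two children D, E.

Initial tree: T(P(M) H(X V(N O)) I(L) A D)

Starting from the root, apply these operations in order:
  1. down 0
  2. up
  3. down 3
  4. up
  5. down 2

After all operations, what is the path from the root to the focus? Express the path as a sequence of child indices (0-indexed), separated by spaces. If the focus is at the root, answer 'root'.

Step 1 (down 0): focus=P path=0 depth=1 children=['M'] left=[] right=['H', 'I', 'A', 'D'] parent=T
Step 2 (up): focus=T path=root depth=0 children=['P', 'H', 'I', 'A', 'D'] (at root)
Step 3 (down 3): focus=A path=3 depth=1 children=[] left=['P', 'H', 'I'] right=['D'] parent=T
Step 4 (up): focus=T path=root depth=0 children=['P', 'H', 'I', 'A', 'D'] (at root)
Step 5 (down 2): focus=I path=2 depth=1 children=['L'] left=['P', 'H'] right=['A', 'D'] parent=T

Answer: 2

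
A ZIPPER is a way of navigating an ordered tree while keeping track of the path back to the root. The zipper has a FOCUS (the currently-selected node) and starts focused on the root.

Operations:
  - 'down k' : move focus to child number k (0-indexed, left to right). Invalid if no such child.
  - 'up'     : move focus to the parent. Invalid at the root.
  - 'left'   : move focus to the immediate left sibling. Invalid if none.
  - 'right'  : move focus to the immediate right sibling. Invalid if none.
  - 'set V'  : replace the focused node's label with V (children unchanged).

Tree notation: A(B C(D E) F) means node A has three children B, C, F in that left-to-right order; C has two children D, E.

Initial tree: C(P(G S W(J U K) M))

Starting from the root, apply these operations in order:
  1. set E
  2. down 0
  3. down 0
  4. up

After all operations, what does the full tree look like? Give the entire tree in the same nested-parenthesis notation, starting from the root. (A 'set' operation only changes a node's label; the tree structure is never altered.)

Step 1 (set E): focus=E path=root depth=0 children=['P'] (at root)
Step 2 (down 0): focus=P path=0 depth=1 children=['G', 'S', 'W', 'M'] left=[] right=[] parent=E
Step 3 (down 0): focus=G path=0/0 depth=2 children=[] left=[] right=['S', 'W', 'M'] parent=P
Step 4 (up): focus=P path=0 depth=1 children=['G', 'S', 'W', 'M'] left=[] right=[] parent=E

Answer: E(P(G S W(J U K) M))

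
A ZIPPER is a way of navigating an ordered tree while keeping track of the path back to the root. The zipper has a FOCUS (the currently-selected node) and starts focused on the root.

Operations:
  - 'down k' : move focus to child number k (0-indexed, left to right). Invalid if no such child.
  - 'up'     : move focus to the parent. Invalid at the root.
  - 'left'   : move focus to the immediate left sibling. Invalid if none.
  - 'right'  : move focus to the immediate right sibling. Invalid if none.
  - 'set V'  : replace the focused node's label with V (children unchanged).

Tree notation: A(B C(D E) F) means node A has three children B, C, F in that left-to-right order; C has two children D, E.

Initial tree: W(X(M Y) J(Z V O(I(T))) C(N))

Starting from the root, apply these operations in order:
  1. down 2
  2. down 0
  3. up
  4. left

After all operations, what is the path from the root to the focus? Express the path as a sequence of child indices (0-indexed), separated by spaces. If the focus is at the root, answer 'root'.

Answer: 1

Derivation:
Step 1 (down 2): focus=C path=2 depth=1 children=['N'] left=['X', 'J'] right=[] parent=W
Step 2 (down 0): focus=N path=2/0 depth=2 children=[] left=[] right=[] parent=C
Step 3 (up): focus=C path=2 depth=1 children=['N'] left=['X', 'J'] right=[] parent=W
Step 4 (left): focus=J path=1 depth=1 children=['Z', 'V', 'O'] left=['X'] right=['C'] parent=W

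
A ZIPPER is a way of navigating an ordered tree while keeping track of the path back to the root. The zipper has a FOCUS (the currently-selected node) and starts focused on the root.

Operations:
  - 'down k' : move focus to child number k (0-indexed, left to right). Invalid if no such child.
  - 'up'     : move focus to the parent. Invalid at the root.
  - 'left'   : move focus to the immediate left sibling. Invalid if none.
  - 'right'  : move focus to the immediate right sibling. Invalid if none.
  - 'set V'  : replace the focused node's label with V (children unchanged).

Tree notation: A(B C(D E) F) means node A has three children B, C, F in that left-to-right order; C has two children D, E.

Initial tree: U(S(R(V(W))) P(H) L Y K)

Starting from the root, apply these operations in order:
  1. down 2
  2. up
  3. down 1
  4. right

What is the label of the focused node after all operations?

Step 1 (down 2): focus=L path=2 depth=1 children=[] left=['S', 'P'] right=['Y', 'K'] parent=U
Step 2 (up): focus=U path=root depth=0 children=['S', 'P', 'L', 'Y', 'K'] (at root)
Step 3 (down 1): focus=P path=1 depth=1 children=['H'] left=['S'] right=['L', 'Y', 'K'] parent=U
Step 4 (right): focus=L path=2 depth=1 children=[] left=['S', 'P'] right=['Y', 'K'] parent=U

Answer: L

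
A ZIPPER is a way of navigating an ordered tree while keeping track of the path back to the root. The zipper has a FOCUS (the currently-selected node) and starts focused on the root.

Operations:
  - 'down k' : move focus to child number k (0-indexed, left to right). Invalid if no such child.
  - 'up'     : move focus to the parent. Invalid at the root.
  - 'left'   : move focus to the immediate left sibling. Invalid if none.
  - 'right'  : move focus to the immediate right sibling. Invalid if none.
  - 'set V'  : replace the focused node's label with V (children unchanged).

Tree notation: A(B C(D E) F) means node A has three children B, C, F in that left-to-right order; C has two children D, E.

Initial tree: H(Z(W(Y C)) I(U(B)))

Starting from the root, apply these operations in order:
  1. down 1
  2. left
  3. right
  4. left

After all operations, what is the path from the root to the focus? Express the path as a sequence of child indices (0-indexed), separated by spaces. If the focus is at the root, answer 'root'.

Answer: 0

Derivation:
Step 1 (down 1): focus=I path=1 depth=1 children=['U'] left=['Z'] right=[] parent=H
Step 2 (left): focus=Z path=0 depth=1 children=['W'] left=[] right=['I'] parent=H
Step 3 (right): focus=I path=1 depth=1 children=['U'] left=['Z'] right=[] parent=H
Step 4 (left): focus=Z path=0 depth=1 children=['W'] left=[] right=['I'] parent=H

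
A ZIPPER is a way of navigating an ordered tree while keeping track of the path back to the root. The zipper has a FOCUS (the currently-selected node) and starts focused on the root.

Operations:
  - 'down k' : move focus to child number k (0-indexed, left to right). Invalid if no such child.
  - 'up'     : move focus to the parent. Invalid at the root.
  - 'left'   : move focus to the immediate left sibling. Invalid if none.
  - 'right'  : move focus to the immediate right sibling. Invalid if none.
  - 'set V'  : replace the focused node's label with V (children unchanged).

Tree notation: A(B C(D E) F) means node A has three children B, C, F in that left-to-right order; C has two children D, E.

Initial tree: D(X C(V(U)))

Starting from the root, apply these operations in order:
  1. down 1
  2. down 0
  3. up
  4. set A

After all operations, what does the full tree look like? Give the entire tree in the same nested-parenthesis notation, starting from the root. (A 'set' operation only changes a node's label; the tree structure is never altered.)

Answer: D(X A(V(U)))

Derivation:
Step 1 (down 1): focus=C path=1 depth=1 children=['V'] left=['X'] right=[] parent=D
Step 2 (down 0): focus=V path=1/0 depth=2 children=['U'] left=[] right=[] parent=C
Step 3 (up): focus=C path=1 depth=1 children=['V'] left=['X'] right=[] parent=D
Step 4 (set A): focus=A path=1 depth=1 children=['V'] left=['X'] right=[] parent=D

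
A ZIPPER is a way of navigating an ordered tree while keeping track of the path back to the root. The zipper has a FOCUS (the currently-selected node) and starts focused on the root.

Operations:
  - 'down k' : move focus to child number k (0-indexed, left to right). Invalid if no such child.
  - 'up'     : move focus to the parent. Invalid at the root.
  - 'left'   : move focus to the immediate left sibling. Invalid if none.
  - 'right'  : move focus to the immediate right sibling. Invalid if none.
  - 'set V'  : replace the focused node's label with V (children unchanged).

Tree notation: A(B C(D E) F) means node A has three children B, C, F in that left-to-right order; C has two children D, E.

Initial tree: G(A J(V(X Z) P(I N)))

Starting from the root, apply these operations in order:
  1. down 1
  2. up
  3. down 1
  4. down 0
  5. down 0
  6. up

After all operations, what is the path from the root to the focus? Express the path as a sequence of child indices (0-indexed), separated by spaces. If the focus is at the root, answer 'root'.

Answer: 1 0

Derivation:
Step 1 (down 1): focus=J path=1 depth=1 children=['V', 'P'] left=['A'] right=[] parent=G
Step 2 (up): focus=G path=root depth=0 children=['A', 'J'] (at root)
Step 3 (down 1): focus=J path=1 depth=1 children=['V', 'P'] left=['A'] right=[] parent=G
Step 4 (down 0): focus=V path=1/0 depth=2 children=['X', 'Z'] left=[] right=['P'] parent=J
Step 5 (down 0): focus=X path=1/0/0 depth=3 children=[] left=[] right=['Z'] parent=V
Step 6 (up): focus=V path=1/0 depth=2 children=['X', 'Z'] left=[] right=['P'] parent=J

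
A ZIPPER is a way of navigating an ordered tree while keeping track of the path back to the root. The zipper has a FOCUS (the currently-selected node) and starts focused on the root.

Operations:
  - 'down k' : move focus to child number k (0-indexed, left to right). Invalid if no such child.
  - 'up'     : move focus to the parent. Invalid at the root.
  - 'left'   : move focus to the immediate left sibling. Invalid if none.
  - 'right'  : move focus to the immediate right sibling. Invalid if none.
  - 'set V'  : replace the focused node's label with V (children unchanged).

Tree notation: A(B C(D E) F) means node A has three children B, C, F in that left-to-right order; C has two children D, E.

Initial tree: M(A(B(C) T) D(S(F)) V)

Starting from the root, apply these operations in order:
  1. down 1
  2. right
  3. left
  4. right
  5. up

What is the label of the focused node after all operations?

Step 1 (down 1): focus=D path=1 depth=1 children=['S'] left=['A'] right=['V'] parent=M
Step 2 (right): focus=V path=2 depth=1 children=[] left=['A', 'D'] right=[] parent=M
Step 3 (left): focus=D path=1 depth=1 children=['S'] left=['A'] right=['V'] parent=M
Step 4 (right): focus=V path=2 depth=1 children=[] left=['A', 'D'] right=[] parent=M
Step 5 (up): focus=M path=root depth=0 children=['A', 'D', 'V'] (at root)

Answer: M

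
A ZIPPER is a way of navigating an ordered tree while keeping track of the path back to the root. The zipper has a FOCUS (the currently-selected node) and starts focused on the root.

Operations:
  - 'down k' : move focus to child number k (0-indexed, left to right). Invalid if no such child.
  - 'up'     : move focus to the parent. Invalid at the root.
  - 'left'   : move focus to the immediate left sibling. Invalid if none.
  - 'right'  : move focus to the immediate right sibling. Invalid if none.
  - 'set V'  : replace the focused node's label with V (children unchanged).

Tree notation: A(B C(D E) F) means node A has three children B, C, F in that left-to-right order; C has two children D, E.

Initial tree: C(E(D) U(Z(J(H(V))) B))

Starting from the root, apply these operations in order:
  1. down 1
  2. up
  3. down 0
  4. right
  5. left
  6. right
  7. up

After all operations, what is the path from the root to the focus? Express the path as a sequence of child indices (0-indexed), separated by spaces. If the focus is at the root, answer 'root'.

Answer: root

Derivation:
Step 1 (down 1): focus=U path=1 depth=1 children=['Z', 'B'] left=['E'] right=[] parent=C
Step 2 (up): focus=C path=root depth=0 children=['E', 'U'] (at root)
Step 3 (down 0): focus=E path=0 depth=1 children=['D'] left=[] right=['U'] parent=C
Step 4 (right): focus=U path=1 depth=1 children=['Z', 'B'] left=['E'] right=[] parent=C
Step 5 (left): focus=E path=0 depth=1 children=['D'] left=[] right=['U'] parent=C
Step 6 (right): focus=U path=1 depth=1 children=['Z', 'B'] left=['E'] right=[] parent=C
Step 7 (up): focus=C path=root depth=0 children=['E', 'U'] (at root)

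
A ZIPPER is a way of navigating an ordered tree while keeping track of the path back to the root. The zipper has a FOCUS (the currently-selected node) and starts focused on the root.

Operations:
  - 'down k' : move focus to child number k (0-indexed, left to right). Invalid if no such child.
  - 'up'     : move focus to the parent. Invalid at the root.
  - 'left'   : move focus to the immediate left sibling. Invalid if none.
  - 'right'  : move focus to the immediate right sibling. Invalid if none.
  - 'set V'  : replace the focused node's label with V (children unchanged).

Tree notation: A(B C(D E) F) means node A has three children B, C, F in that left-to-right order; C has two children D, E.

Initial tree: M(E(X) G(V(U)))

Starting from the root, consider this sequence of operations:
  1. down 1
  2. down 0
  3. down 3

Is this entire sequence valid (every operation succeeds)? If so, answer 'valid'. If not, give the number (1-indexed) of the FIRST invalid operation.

Step 1 (down 1): focus=G path=1 depth=1 children=['V'] left=['E'] right=[] parent=M
Step 2 (down 0): focus=V path=1/0 depth=2 children=['U'] left=[] right=[] parent=G
Step 3 (down 3): INVALID

Answer: 3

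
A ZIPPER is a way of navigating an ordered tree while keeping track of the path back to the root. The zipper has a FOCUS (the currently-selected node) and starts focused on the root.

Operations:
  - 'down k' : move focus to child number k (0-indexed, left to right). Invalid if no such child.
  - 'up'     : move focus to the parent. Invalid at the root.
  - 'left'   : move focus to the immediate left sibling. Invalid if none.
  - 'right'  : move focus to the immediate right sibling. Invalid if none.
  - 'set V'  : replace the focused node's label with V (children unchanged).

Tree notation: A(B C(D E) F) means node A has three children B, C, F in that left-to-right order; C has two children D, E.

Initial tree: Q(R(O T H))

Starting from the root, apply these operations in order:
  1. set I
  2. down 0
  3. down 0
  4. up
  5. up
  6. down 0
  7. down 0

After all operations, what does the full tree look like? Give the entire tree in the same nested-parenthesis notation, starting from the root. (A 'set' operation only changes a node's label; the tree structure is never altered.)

Step 1 (set I): focus=I path=root depth=0 children=['R'] (at root)
Step 2 (down 0): focus=R path=0 depth=1 children=['O', 'T', 'H'] left=[] right=[] parent=I
Step 3 (down 0): focus=O path=0/0 depth=2 children=[] left=[] right=['T', 'H'] parent=R
Step 4 (up): focus=R path=0 depth=1 children=['O', 'T', 'H'] left=[] right=[] parent=I
Step 5 (up): focus=I path=root depth=0 children=['R'] (at root)
Step 6 (down 0): focus=R path=0 depth=1 children=['O', 'T', 'H'] left=[] right=[] parent=I
Step 7 (down 0): focus=O path=0/0 depth=2 children=[] left=[] right=['T', 'H'] parent=R

Answer: I(R(O T H))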